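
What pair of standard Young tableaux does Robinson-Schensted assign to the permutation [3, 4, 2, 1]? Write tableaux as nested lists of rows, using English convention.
P = [[1, 4], [2], [3]], Q = [[1, 2], [3], [4]]

Insert each entry of the permutation into P by Schensted row insertion, recording in Q the position of each new cell.

Insert 3: appended to row 1. P = [[3]].
Insert 4: appended to row 1. P = [[3, 4]].
Insert 2: 2 bumps 3 from row 1; 3 starts row 2. P = [[2, 4], [3]].
Insert 1: 1 bumps 2 from row 1; 2 bumps 3 from row 2; 3 starts row 3. P = [[1, 4], [2], [3]].

So P = [[1, 4], [2], [3]], Q = [[1, 2], [3], [4]].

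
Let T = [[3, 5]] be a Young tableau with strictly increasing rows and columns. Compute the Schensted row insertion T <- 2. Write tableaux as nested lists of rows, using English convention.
In row 1, 2 replaces 3 (the leftmost entry greater than 2); 3 is bumped to row 2. 3 starts a new row 2. The new tableau is [[2, 5], [3]].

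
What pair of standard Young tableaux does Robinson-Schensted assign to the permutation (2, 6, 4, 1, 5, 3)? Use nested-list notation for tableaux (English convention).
Insert each entry of the permutation into P by Schensted row insertion, recording in Q the position of each new cell.

After inserting 2: P = [[2]].
After inserting 6: P = [[2, 6]].
After inserting 4: P = [[2, 4], [6]].
After inserting 1: P = [[1, 4], [2], [6]].
After inserting 5: P = [[1, 4, 5], [2], [6]].
After inserting 3: P = [[1, 3, 5], [2, 4], [6]].

So P = [[1, 3, 5], [2, 4], [6]], Q = [[1, 2, 5], [3, 6], [4]].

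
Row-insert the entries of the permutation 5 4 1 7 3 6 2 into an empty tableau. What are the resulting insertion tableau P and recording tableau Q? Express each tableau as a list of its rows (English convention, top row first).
P = [[1, 2, 6], [3, 7], [4], [5]], Q = [[1, 4, 6], [2, 5], [3], [7]]

Insert each entry of the permutation into P by Schensted row insertion, recording in Q the position of each new cell.

After inserting 5: P = [[5]].
After inserting 4: P = [[4], [5]].
After inserting 1: P = [[1], [4], [5]].
After inserting 7: P = [[1, 7], [4], [5]].
After inserting 3: P = [[1, 3], [4, 7], [5]].
After inserting 6: P = [[1, 3, 6], [4, 7], [5]].
After inserting 2: P = [[1, 2, 6], [3, 7], [4], [5]].

So P = [[1, 2, 6], [3, 7], [4], [5]], Q = [[1, 4, 6], [2, 5], [3], [7]].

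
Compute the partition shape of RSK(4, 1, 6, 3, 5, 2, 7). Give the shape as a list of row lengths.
[4, 2, 1]

Row-insert each entry into an empty tableau.

After inserting 4: P = [[4]].
After inserting 1: P = [[1], [4]].
After inserting 6: P = [[1, 6], [4]].
After inserting 3: P = [[1, 3], [4, 6]].
After inserting 5: P = [[1, 3, 5], [4, 6]].
After inserting 2: P = [[1, 2, 5], [3, 6], [4]].
After inserting 7: P = [[1, 2, 5, 7], [3, 6], [4]].

The final insertion tableau P = [[1, 2, 5, 7], [3, 6], [4]] has shape [4, 2, 1].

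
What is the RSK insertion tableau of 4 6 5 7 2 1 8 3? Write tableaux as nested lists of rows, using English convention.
P = [[1, 3, 7, 8], [2, 5], [4], [6]]

Insert 4: appended to row 1. P = [[4]].
Insert 6: appended to row 1. P = [[4, 6]].
Insert 5: 5 bumps 6 from row 1; 6 starts row 2. P = [[4, 5], [6]].
Insert 7: appended to row 1. P = [[4, 5, 7], [6]].
Insert 2: 2 bumps 4 from row 1; 4 bumps 6 from row 2; 6 starts row 3. P = [[2, 5, 7], [4], [6]].
Insert 1: 1 bumps 2 from row 1; 2 bumps 4 from row 2; 4 bumps 6 from row 3; 6 starts row 4. P = [[1, 5, 7], [2], [4], [6]].
Insert 8: appended to row 1. P = [[1, 5, 7, 8], [2], [4], [6]].
Insert 3: 3 bumps 5 from row 1; 5 appends to row 2. P = [[1, 3, 7, 8], [2, 5], [4], [6]].

So P = [[1, 3, 7, 8], [2, 5], [4], [6]].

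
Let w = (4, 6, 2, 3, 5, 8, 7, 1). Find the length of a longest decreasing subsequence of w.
3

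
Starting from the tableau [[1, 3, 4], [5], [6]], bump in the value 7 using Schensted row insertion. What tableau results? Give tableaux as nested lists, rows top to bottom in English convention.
7 is larger than every entry of row 1, so it is appended to row 1. The new tableau is [[1, 3, 4, 7], [5], [6]].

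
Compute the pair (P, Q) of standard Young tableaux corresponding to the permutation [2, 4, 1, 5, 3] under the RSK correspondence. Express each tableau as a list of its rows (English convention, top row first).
P = [[1, 3, 5], [2, 4]], Q = [[1, 2, 4], [3, 5]]

Insert each entry of the permutation into P by Schensted row insertion, recording in Q the position of each new cell.

Insert 2: appended to row 1. P = [[2]].
Insert 4: appended to row 1. P = [[2, 4]].
Insert 1: 1 bumps 2 from row 1; 2 starts row 2. P = [[1, 4], [2]].
Insert 5: appended to row 1. P = [[1, 4, 5], [2]].
Insert 3: 3 bumps 4 from row 1; 4 appends to row 2. P = [[1, 3, 5], [2, 4]].

So P = [[1, 3, 5], [2, 4]], Q = [[1, 2, 4], [3, 5]].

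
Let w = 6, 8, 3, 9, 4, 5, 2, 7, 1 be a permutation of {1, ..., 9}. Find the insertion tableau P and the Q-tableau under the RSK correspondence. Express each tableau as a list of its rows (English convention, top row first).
Insert each entry of the permutation into P by Schensted row insertion, recording in Q the position of each new cell.

After inserting 6: P = [[6]].
After inserting 8: P = [[6, 8]].
After inserting 3: P = [[3, 8], [6]].
After inserting 9: P = [[3, 8, 9], [6]].
After inserting 4: P = [[3, 4, 9], [6, 8]].
After inserting 5: P = [[3, 4, 5], [6, 8, 9]].
After inserting 2: P = [[2, 4, 5], [3, 8, 9], [6]].
After inserting 7: P = [[2, 4, 5, 7], [3, 8, 9], [6]].
After inserting 1: P = [[1, 4, 5, 7], [2, 8, 9], [3], [6]].

So P = [[1, 4, 5, 7], [2, 8, 9], [3], [6]], Q = [[1, 2, 4, 8], [3, 5, 6], [7], [9]].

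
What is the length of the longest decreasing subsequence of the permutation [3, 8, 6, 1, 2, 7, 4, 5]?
3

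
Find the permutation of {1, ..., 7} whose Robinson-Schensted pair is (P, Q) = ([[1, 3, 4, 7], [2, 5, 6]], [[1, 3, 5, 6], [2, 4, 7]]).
2 1 5 3 6 7 4

Reverse the RSK construction: for i from n down to 1, find the cell of Q containing i, remove the entry at that cell from P, and reverse-bump it up through P; the value ejected from row 1 is w(i).

Step i=7: Q has 7 at row 2, column 3; remove 6 from row 2 of P and reverse-bump: 6 enters row 1 and ejects 4. So w(7) = 4. P is now [[1, 3, 6, 7], [2, 5]].
Step i=6: Q has 6 at row 1, column 4; remove that cell from P, ejecting 7. So w(6) = 7. P is now [[1, 3, 6], [2, 5]].
Step i=5: Q has 5 at row 1, column 3; remove that cell from P, ejecting 6. So w(5) = 6. P is now [[1, 3], [2, 5]].
Step i=4: Q has 4 at row 2, column 2; remove 5 from row 2 of P and reverse-bump: 5 enters row 1 and ejects 3. So w(4) = 3. P is now [[1, 5], [2]].
Step i=3: Q has 3 at row 1, column 2; remove that cell from P, ejecting 5. So w(3) = 5. P is now [[1], [2]].
Step i=2: Q has 2 at row 2, column 1; remove 2 from row 2 of P and reverse-bump: 2 enters row 1 and ejects 1. So w(2) = 1. P is now [[2]].
Step i=1: Q has 1 at row 1, column 1; remove that cell from P, ejecting 2. So w(1) = 2. P is now [].

So w = 2 1 5 3 6 7 4.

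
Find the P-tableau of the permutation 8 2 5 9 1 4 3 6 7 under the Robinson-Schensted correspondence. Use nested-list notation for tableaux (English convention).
Insert 8: appended to row 1. P = [[8]].
Insert 2: 2 bumps 8 from row 1; 8 starts row 2. P = [[2], [8]].
Insert 5: appended to row 1. P = [[2, 5], [8]].
Insert 9: appended to row 1. P = [[2, 5, 9], [8]].
Insert 1: 1 bumps 2 from row 1; 2 bumps 8 from row 2; 8 starts row 3. P = [[1, 5, 9], [2], [8]].
Insert 4: 4 bumps 5 from row 1; 5 appends to row 2. P = [[1, 4, 9], [2, 5], [8]].
Insert 3: 3 bumps 4 from row 1; 4 bumps 5 from row 2; 5 bumps 8 from row 3; 8 starts row 4. P = [[1, 3, 9], [2, 4], [5], [8]].
Insert 6: 6 bumps 9 from row 1; 9 appends to row 2. P = [[1, 3, 6], [2, 4, 9], [5], [8]].
Insert 7: appended to row 1. P = [[1, 3, 6, 7], [2, 4, 9], [5], [8]].

So P = [[1, 3, 6, 7], [2, 4, 9], [5], [8]].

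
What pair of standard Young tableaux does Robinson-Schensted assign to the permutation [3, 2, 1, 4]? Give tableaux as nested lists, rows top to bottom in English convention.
Insert each entry of the permutation into P by Schensted row insertion, recording in Q the position of each new cell.

Insert 3: appended to row 1. P = [[3]].
Insert 2: 2 bumps 3 from row 1; 3 starts row 2. P = [[2], [3]].
Insert 1: 1 bumps 2 from row 1; 2 bumps 3 from row 2; 3 starts row 3. P = [[1], [2], [3]].
Insert 4: appended to row 1. P = [[1, 4], [2], [3]].

So P = [[1, 4], [2], [3]], Q = [[1, 4], [2], [3]].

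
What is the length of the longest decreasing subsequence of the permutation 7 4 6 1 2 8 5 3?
4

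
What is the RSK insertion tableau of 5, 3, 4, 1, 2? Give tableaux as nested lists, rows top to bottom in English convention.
P = [[1, 2], [3, 4], [5]]

Insert 5: appended to row 1. P = [[5]].
Insert 3: 3 bumps 5 from row 1; 5 starts row 2. P = [[3], [5]].
Insert 4: appended to row 1. P = [[3, 4], [5]].
Insert 1: 1 bumps 3 from row 1; 3 bumps 5 from row 2; 5 starts row 3. P = [[1, 4], [3], [5]].
Insert 2: 2 bumps 4 from row 1; 4 appends to row 2. P = [[1, 2], [3, 4], [5]].

So P = [[1, 2], [3, 4], [5]].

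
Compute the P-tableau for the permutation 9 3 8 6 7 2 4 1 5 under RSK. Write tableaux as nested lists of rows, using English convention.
P = [[1, 4, 5], [2, 6, 7], [3], [8], [9]]

Insert 9: appended to row 1. P = [[9]].
Insert 3: 3 bumps 9 from row 1; 9 starts row 2. P = [[3], [9]].
Insert 8: appended to row 1. P = [[3, 8], [9]].
Insert 6: 6 bumps 8 from row 1; 8 bumps 9 from row 2; 9 starts row 3. P = [[3, 6], [8], [9]].
Insert 7: appended to row 1. P = [[3, 6, 7], [8], [9]].
Insert 2: 2 bumps 3 from row 1; 3 bumps 8 from row 2; 8 bumps 9 from row 3; 9 starts row 4. P = [[2, 6, 7], [3], [8], [9]].
Insert 4: 4 bumps 6 from row 1; 6 appends to row 2. P = [[2, 4, 7], [3, 6], [8], [9]].
Insert 1: 1 bumps 2 from row 1; 2 bumps 3 from row 2; 3 bumps 8 from row 3; 8 bumps 9 from row 4; 9 starts row 5. P = [[1, 4, 7], [2, 6], [3], [8], [9]].
Insert 5: 5 bumps 7 from row 1; 7 appends to row 2. P = [[1, 4, 5], [2, 6, 7], [3], [8], [9]].

So P = [[1, 4, 5], [2, 6, 7], [3], [8], [9]].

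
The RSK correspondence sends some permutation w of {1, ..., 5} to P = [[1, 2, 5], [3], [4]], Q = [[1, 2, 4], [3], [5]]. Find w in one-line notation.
Reverse the RSK construction: for i from n down to 1, find the cell of Q containing i, remove the entry at that cell from P, and reverse-bump it up through P; the value ejected from row 1 is w(i).

Step i=5: Q has 5 at row 3, column 1; remove 4 from row 3 of P and reverse-bump: 4 enters row 2 and ejects 3; 3 enters row 1 and ejects 2. So w(5) = 2. P is now [[1, 3, 5], [4]].
Step i=4: Q has 4 at row 1, column 3; remove that cell from P, ejecting 5. So w(4) = 5. P is now [[1, 3], [4]].
Step i=3: Q has 3 at row 2, column 1; remove 4 from row 2 of P and reverse-bump: 4 enters row 1 and ejects 3. So w(3) = 3. P is now [[1, 4]].
Step i=2: Q has 2 at row 1, column 2; remove that cell from P, ejecting 4. So w(2) = 4. P is now [[1]].
Step i=1: Q has 1 at row 1, column 1; remove that cell from P, ejecting 1. So w(1) = 1. P is now [].

So w = 1 4 3 5 2.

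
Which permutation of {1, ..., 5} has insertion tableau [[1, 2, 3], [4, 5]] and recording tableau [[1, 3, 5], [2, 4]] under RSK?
4 1 5 2 3

Reverse the RSK construction: for i from n down to 1, find the cell of Q containing i, remove the entry at that cell from P, and reverse-bump it up through P; the value ejected from row 1 is w(i).

Step i=5: Q has 5 at row 1, column 3; remove that cell from P, ejecting 3. So w(5) = 3. P is now [[1, 2], [4, 5]].
Step i=4: Q has 4 at row 2, column 2; remove 5 from row 2 of P and reverse-bump: 5 enters row 1 and ejects 2. So w(4) = 2. P is now [[1, 5], [4]].
Step i=3: Q has 3 at row 1, column 2; remove that cell from P, ejecting 5. So w(3) = 5. P is now [[1], [4]].
Step i=2: Q has 2 at row 2, column 1; remove 4 from row 2 of P and reverse-bump: 4 enters row 1 and ejects 1. So w(2) = 1. P is now [[4]].
Step i=1: Q has 1 at row 1, column 1; remove that cell from P, ejecting 4. So w(1) = 4. P is now [].

So w = 4 1 5 2 3.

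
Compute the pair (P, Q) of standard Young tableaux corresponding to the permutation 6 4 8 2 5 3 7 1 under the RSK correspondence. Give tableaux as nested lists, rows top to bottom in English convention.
P = [[1, 3, 7], [2, 5], [4, 8], [6]], Q = [[1, 3, 7], [2, 5], [4, 6], [8]]

Insert each entry of the permutation into P by Schensted row insertion, recording in Q the position of each new cell.

After inserting 6: P = [[6]].
After inserting 4: P = [[4], [6]].
After inserting 8: P = [[4, 8], [6]].
After inserting 2: P = [[2, 8], [4], [6]].
After inserting 5: P = [[2, 5], [4, 8], [6]].
After inserting 3: P = [[2, 3], [4, 5], [6, 8]].
After inserting 7: P = [[2, 3, 7], [4, 5], [6, 8]].
After inserting 1: P = [[1, 3, 7], [2, 5], [4, 8], [6]].

So P = [[1, 3, 7], [2, 5], [4, 8], [6]], Q = [[1, 3, 7], [2, 5], [4, 6], [8]].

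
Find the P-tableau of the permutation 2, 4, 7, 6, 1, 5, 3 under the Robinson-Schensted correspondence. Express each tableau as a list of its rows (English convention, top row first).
P = [[1, 3, 5], [2, 4], [6], [7]]

Insert 2: appended to row 1. P = [[2]].
Insert 4: appended to row 1. P = [[2, 4]].
Insert 7: appended to row 1. P = [[2, 4, 7]].
Insert 6: 6 bumps 7 from row 1; 7 starts row 2. P = [[2, 4, 6], [7]].
Insert 1: 1 bumps 2 from row 1; 2 bumps 7 from row 2; 7 starts row 3. P = [[1, 4, 6], [2], [7]].
Insert 5: 5 bumps 6 from row 1; 6 appends to row 2. P = [[1, 4, 5], [2, 6], [7]].
Insert 3: 3 bumps 4 from row 1; 4 bumps 6 from row 2; 6 bumps 7 from row 3; 7 starts row 4. P = [[1, 3, 5], [2, 4], [6], [7]].

So P = [[1, 3, 5], [2, 4], [6], [7]].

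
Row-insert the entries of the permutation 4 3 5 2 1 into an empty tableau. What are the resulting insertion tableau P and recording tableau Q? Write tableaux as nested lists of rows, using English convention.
P = [[1, 5], [2], [3], [4]], Q = [[1, 3], [2], [4], [5]]

Insert each entry of the permutation into P by Schensted row insertion, recording in Q the position of each new cell.

Insert 4: appended to row 1. P = [[4]].
Insert 3: 3 bumps 4 from row 1; 4 starts row 2. P = [[3], [4]].
Insert 5: appended to row 1. P = [[3, 5], [4]].
Insert 2: 2 bumps 3 from row 1; 3 bumps 4 from row 2; 4 starts row 3. P = [[2, 5], [3], [4]].
Insert 1: 1 bumps 2 from row 1; 2 bumps 3 from row 2; 3 bumps 4 from row 3; 4 starts row 4. P = [[1, 5], [2], [3], [4]].

So P = [[1, 5], [2], [3], [4]], Q = [[1, 3], [2], [4], [5]].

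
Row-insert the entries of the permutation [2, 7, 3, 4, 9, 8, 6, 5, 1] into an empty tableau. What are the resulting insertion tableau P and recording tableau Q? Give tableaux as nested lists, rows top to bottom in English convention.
P = [[1, 3, 4, 5], [2, 8], [6], [7], [9]], Q = [[1, 2, 4, 5], [3, 6], [7], [8], [9]]

Insert each entry of the permutation into P by Schensted row insertion, recording in Q the position of each new cell.

Insert 2: appended to row 1. P = [[2]].
Insert 7: appended to row 1. P = [[2, 7]].
Insert 3: 3 bumps 7 from row 1; 7 starts row 2. P = [[2, 3], [7]].
Insert 4: appended to row 1. P = [[2, 3, 4], [7]].
Insert 9: appended to row 1. P = [[2, 3, 4, 9], [7]].
Insert 8: 8 bumps 9 from row 1; 9 appends to row 2. P = [[2, 3, 4, 8], [7, 9]].
Insert 6: 6 bumps 8 from row 1; 8 bumps 9 from row 2; 9 starts row 3. P = [[2, 3, 4, 6], [7, 8], [9]].
Insert 5: 5 bumps 6 from row 1; 6 bumps 7 from row 2; 7 bumps 9 from row 3; 9 starts row 4. P = [[2, 3, 4, 5], [6, 8], [7], [9]].
Insert 1: 1 bumps 2 from row 1; 2 bumps 6 from row 2; 6 bumps 7 from row 3; 7 bumps 9 from row 4; 9 starts row 5. P = [[1, 3, 4, 5], [2, 8], [6], [7], [9]].

So P = [[1, 3, 4, 5], [2, 8], [6], [7], [9]], Q = [[1, 2, 4, 5], [3, 6], [7], [8], [9]].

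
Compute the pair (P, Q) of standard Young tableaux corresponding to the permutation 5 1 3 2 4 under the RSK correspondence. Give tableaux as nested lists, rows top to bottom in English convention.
Insert each entry of the permutation into P by Schensted row insertion, recording in Q the position of each new cell.

Insert 5: appended to row 1. P = [[5]].
Insert 1: 1 bumps 5 from row 1; 5 starts row 2. P = [[1], [5]].
Insert 3: appended to row 1. P = [[1, 3], [5]].
Insert 2: 2 bumps 3 from row 1; 3 bumps 5 from row 2; 5 starts row 3. P = [[1, 2], [3], [5]].
Insert 4: appended to row 1. P = [[1, 2, 4], [3], [5]].

So P = [[1, 2, 4], [3], [5]], Q = [[1, 3, 5], [2], [4]].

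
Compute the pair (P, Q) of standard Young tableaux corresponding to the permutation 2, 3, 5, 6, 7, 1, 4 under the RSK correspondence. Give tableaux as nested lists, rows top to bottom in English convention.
Insert each entry of the permutation into P by Schensted row insertion, recording in Q the position of each new cell.

Insert 2: appended to row 1. P = [[2]].
Insert 3: appended to row 1. P = [[2, 3]].
Insert 5: appended to row 1. P = [[2, 3, 5]].
Insert 6: appended to row 1. P = [[2, 3, 5, 6]].
Insert 7: appended to row 1. P = [[2, 3, 5, 6, 7]].
Insert 1: 1 bumps 2 from row 1; 2 starts row 2. P = [[1, 3, 5, 6, 7], [2]].
Insert 4: 4 bumps 5 from row 1; 5 appends to row 2. P = [[1, 3, 4, 6, 7], [2, 5]].

So P = [[1, 3, 4, 6, 7], [2, 5]], Q = [[1, 2, 3, 4, 5], [6, 7]].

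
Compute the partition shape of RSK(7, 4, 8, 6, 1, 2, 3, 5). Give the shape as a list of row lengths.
RSK row insertion gives P = [[1, 2, 3, 5], [4, 6], [7, 8]], which has shape [4, 2, 2].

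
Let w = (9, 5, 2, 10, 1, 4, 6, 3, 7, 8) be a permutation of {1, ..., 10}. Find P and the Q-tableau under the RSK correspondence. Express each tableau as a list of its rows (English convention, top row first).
Insert each entry of the permutation into P by Schensted row insertion, recording in Q the position of each new cell.

Insert 9: appended to row 1. P = [[9]], Q = [[1]].
Insert 5: 5 bumps 9 from row 1; 9 starts row 2. P = [[5], [9]], Q = [[1], [2]].
Insert 2: 2 bumps 5 from row 1; 5 bumps 9 from row 2; 9 starts row 3. P = [[2], [5], [9]], Q = [[1], [2], [3]].
Insert 10: appended to row 1. P = [[2, 10], [5], [9]], Q = [[1, 4], [2], [3]].
Insert 1: 1 bumps 2 from row 1; 2 bumps 5 from row 2; 5 bumps 9 from row 3; 9 starts row 4. P = [[1, 10], [2], [5], [9]], Q = [[1, 4], [2], [3], [5]].
Insert 4: 4 bumps 10 from row 1; 10 appends to row 2. P = [[1, 4], [2, 10], [5], [9]], Q = [[1, 4], [2, 6], [3], [5]].
Insert 6: appended to row 1. P = [[1, 4, 6], [2, 10], [5], [9]], Q = [[1, 4, 7], [2, 6], [3], [5]].
Insert 3: 3 bumps 4 from row 1; 4 bumps 10 from row 2; 10 appends to row 3. P = [[1, 3, 6], [2, 4], [5, 10], [9]], Q = [[1, 4, 7], [2, 6], [3, 8], [5]].
Insert 7: appended to row 1. P = [[1, 3, 6, 7], [2, 4], [5, 10], [9]], Q = [[1, 4, 7, 9], [2, 6], [3, 8], [5]].
Insert 8: appended to row 1. P = [[1, 3, 6, 7, 8], [2, 4], [5, 10], [9]], Q = [[1, 4, 7, 9, 10], [2, 6], [3, 8], [5]].

So P = [[1, 3, 6, 7, 8], [2, 4], [5, 10], [9]], Q = [[1, 4, 7, 9, 10], [2, 6], [3, 8], [5]].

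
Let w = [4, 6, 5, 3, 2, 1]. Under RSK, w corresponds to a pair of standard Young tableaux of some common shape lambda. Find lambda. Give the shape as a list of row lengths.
[2, 1, 1, 1, 1]

Row-insert each entry into an empty tableau.

After inserting 4: P = [[4]].
After inserting 6: P = [[4, 6]].
After inserting 5: P = [[4, 5], [6]].
After inserting 3: P = [[3, 5], [4], [6]].
After inserting 2: P = [[2, 5], [3], [4], [6]].
After inserting 1: P = [[1, 5], [2], [3], [4], [6]].

The final insertion tableau P = [[1, 5], [2], [3], [4], [6]] has shape [2, 1, 1, 1, 1].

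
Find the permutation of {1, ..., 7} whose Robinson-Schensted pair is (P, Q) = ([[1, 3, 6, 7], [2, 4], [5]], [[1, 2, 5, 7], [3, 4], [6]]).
2 5 1 4 6 3 7

Reverse the RSK construction: for i from n down to 1, find the cell of Q containing i, remove the entry at that cell from P, and reverse-bump it up through P; the value ejected from row 1 is w(i).

Step i=7: Q has 7 at row 1, column 4; remove that cell from P, ejecting 7. So w(7) = 7. P is now [[1, 3, 6], [2, 4], [5]].
Step i=6: Q has 6 at row 3, column 1; remove 5 from row 3 of P and reverse-bump: 5 enters row 2 and ejects 4; 4 enters row 1 and ejects 3. So w(6) = 3. P is now [[1, 4, 6], [2, 5]].
Step i=5: Q has 5 at row 1, column 3; remove that cell from P, ejecting 6. So w(5) = 6. P is now [[1, 4], [2, 5]].
Step i=4: Q has 4 at row 2, column 2; remove 5 from row 2 of P and reverse-bump: 5 enters row 1 and ejects 4. So w(4) = 4. P is now [[1, 5], [2]].
Step i=3: Q has 3 at row 2, column 1; remove 2 from row 2 of P and reverse-bump: 2 enters row 1 and ejects 1. So w(3) = 1. P is now [[2, 5]].
Step i=2: Q has 2 at row 1, column 2; remove that cell from P, ejecting 5. So w(2) = 5. P is now [[2]].
Step i=1: Q has 1 at row 1, column 1; remove that cell from P, ejecting 2. So w(1) = 2. P is now [].

So w = 2 5 1 4 6 3 7.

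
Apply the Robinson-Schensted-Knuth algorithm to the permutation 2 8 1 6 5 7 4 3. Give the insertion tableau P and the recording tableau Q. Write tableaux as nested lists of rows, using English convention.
Insert each entry of the permutation into P by Schensted row insertion, recording in Q the position of each new cell.

Insert 2: appended to row 1. P = [[2]], Q = [[1]].
Insert 8: appended to row 1. P = [[2, 8]], Q = [[1, 2]].
Insert 1: 1 bumps 2 from row 1; 2 starts row 2. P = [[1, 8], [2]], Q = [[1, 2], [3]].
Insert 6: 6 bumps 8 from row 1; 8 appends to row 2. P = [[1, 6], [2, 8]], Q = [[1, 2], [3, 4]].
Insert 5: 5 bumps 6 from row 1; 6 bumps 8 from row 2; 8 starts row 3. P = [[1, 5], [2, 6], [8]], Q = [[1, 2], [3, 4], [5]].
Insert 7: appended to row 1. P = [[1, 5, 7], [2, 6], [8]], Q = [[1, 2, 6], [3, 4], [5]].
Insert 4: 4 bumps 5 from row 1; 5 bumps 6 from row 2; 6 bumps 8 from row 3; 8 starts row 4. P = [[1, 4, 7], [2, 5], [6], [8]], Q = [[1, 2, 6], [3, 4], [5], [7]].
Insert 3: 3 bumps 4 from row 1; 4 bumps 5 from row 2; 5 bumps 6 from row 3; 6 bumps 8 from row 4; 8 starts row 5. P = [[1, 3, 7], [2, 4], [5], [6], [8]], Q = [[1, 2, 6], [3, 4], [5], [7], [8]].

So P = [[1, 3, 7], [2, 4], [5], [6], [8]], Q = [[1, 2, 6], [3, 4], [5], [7], [8]].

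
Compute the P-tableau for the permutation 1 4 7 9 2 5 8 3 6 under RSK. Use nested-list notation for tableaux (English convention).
Insert 1: appended to row 1. P = [[1]].
Insert 4: appended to row 1. P = [[1, 4]].
Insert 7: appended to row 1. P = [[1, 4, 7]].
Insert 9: appended to row 1. P = [[1, 4, 7, 9]].
Insert 2: 2 bumps 4 from row 1; 4 starts row 2. P = [[1, 2, 7, 9], [4]].
Insert 5: 5 bumps 7 from row 1; 7 appends to row 2. P = [[1, 2, 5, 9], [4, 7]].
Insert 8: 8 bumps 9 from row 1; 9 appends to row 2. P = [[1, 2, 5, 8], [4, 7, 9]].
Insert 3: 3 bumps 5 from row 1; 5 bumps 7 from row 2; 7 starts row 3. P = [[1, 2, 3, 8], [4, 5, 9], [7]].
Insert 6: 6 bumps 8 from row 1; 8 bumps 9 from row 2; 9 appends to row 3. P = [[1, 2, 3, 6], [4, 5, 8], [7, 9]].

So P = [[1, 2, 3, 6], [4, 5, 8], [7, 9]].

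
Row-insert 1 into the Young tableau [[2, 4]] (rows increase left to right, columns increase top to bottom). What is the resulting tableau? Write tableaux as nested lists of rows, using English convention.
[[1, 4], [2]]

In row 1, 1 replaces 2 (the leftmost entry greater than 1); 2 is bumped to row 2. 2 starts a new row 2. The new tableau is [[1, 4], [2]].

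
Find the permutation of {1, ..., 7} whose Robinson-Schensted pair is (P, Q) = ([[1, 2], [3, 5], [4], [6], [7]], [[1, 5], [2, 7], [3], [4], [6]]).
7 6 4 3 5 1 2

Reverse the RSK construction: for i from n down to 1, find the cell of Q containing i, remove the entry at that cell from P, and reverse-bump it up through P; the value ejected from row 1 is w(i).

Step i=7: Q has 7 at row 2, column 2; remove 5 from row 2 of P and reverse-bump: 5 enters row 1 and ejects 2. So w(7) = 2. P is now [[1, 5], [3], [4], [6], [7]].
Step i=6: Q has 6 at row 5, column 1; remove 7 from row 5 of P and reverse-bump: 7 enters row 4 and ejects 6; 6 enters row 3 and ejects 4; 4 enters row 2 and ejects 3; 3 enters row 1 and ejects 1. So w(6) = 1. P is now [[3, 5], [4], [6], [7]].
Step i=5: Q has 5 at row 1, column 2; remove that cell from P, ejecting 5. So w(5) = 5. P is now [[3], [4], [6], [7]].
Step i=4: Q has 4 at row 4, column 1; remove 7 from row 4 of P and reverse-bump: 7 enters row 3 and ejects 6; 6 enters row 2 and ejects 4; 4 enters row 1 and ejects 3. So w(4) = 3. P is now [[4], [6], [7]].
Step i=3: Q has 3 at row 3, column 1; remove 7 from row 3 of P and reverse-bump: 7 enters row 2 and ejects 6; 6 enters row 1 and ejects 4. So w(3) = 4. P is now [[6], [7]].
Step i=2: Q has 2 at row 2, column 1; remove 7 from row 2 of P and reverse-bump: 7 enters row 1 and ejects 6. So w(2) = 6. P is now [[7]].
Step i=1: Q has 1 at row 1, column 1; remove that cell from P, ejecting 7. So w(1) = 7. P is now [].

So w = 7 6 4 3 5 1 2.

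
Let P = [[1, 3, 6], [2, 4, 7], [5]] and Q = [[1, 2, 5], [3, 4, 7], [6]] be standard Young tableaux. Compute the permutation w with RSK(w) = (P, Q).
Reverse the RSK construction: for i from n down to 1, find the cell of Q containing i, remove the entry at that cell from P, and reverse-bump it up through P; the value ejected from row 1 is w(i).

Step i=7: Q has 7 at row 2, column 3; remove 7 from row 2 of P and reverse-bump: 7 enters row 1 and ejects 6. So w(7) = 6. P is now [[1, 3, 7], [2, 4], [5]].
Step i=6: Q has 6 at row 3, column 1; remove 5 from row 3 of P and reverse-bump: 5 enters row 2 and ejects 4; 4 enters row 1 and ejects 3. So w(6) = 3. P is now [[1, 4, 7], [2, 5]].
Step i=5: Q has 5 at row 1, column 3; remove that cell from P, ejecting 7. So w(5) = 7. P is now [[1, 4], [2, 5]].
Step i=4: Q has 4 at row 2, column 2; remove 5 from row 2 of P and reverse-bump: 5 enters row 1 and ejects 4. So w(4) = 4. P is now [[1, 5], [2]].
Step i=3: Q has 3 at row 2, column 1; remove 2 from row 2 of P and reverse-bump: 2 enters row 1 and ejects 1. So w(3) = 1. P is now [[2, 5]].
Step i=2: Q has 2 at row 1, column 2; remove that cell from P, ejecting 5. So w(2) = 5. P is now [[2]].
Step i=1: Q has 1 at row 1, column 1; remove that cell from P, ejecting 2. So w(1) = 2. P is now [].

So w = 2 5 1 4 7 3 6.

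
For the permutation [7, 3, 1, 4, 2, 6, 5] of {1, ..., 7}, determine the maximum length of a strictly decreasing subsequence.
3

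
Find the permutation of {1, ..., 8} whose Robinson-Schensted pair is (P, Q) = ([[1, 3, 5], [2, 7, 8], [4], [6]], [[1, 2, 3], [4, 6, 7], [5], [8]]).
6 7 8 4 2 3 5 1

Reverse the RSK construction: for i from n down to 1, find the cell of Q containing i, remove the entry at that cell from P, and reverse-bump it up through P; the value ejected from row 1 is w(i).

Step i=8: Q has 8 at row 4, column 1; remove 6 from row 4 of P and reverse-bump: 6 enters row 3 and ejects 4; 4 enters row 2 and ejects 2; 2 enters row 1 and ejects 1. So w(8) = 1. P is now [[2, 3, 5], [4, 7, 8], [6]].
Step i=7: Q has 7 at row 2, column 3; remove 8 from row 2 of P and reverse-bump: 8 enters row 1 and ejects 5. So w(7) = 5. P is now [[2, 3, 8], [4, 7], [6]].
Step i=6: Q has 6 at row 2, column 2; remove 7 from row 2 of P and reverse-bump: 7 enters row 1 and ejects 3. So w(6) = 3. P is now [[2, 7, 8], [4], [6]].
Step i=5: Q has 5 at row 3, column 1; remove 6 from row 3 of P and reverse-bump: 6 enters row 2 and ejects 4; 4 enters row 1 and ejects 2. So w(5) = 2. P is now [[4, 7, 8], [6]].
Step i=4: Q has 4 at row 2, column 1; remove 6 from row 2 of P and reverse-bump: 6 enters row 1 and ejects 4. So w(4) = 4. P is now [[6, 7, 8]].
Step i=3: Q has 3 at row 1, column 3; remove that cell from P, ejecting 8. So w(3) = 8. P is now [[6, 7]].
Step i=2: Q has 2 at row 1, column 2; remove that cell from P, ejecting 7. So w(2) = 7. P is now [[6]].
Step i=1: Q has 1 at row 1, column 1; remove that cell from P, ejecting 6. So w(1) = 6. P is now [].

So w = 6 7 8 4 2 3 5 1.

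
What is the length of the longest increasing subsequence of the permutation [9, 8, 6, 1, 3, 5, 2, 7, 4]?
4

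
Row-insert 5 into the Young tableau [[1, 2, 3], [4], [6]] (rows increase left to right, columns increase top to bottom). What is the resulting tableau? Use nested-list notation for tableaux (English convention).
5 is larger than every entry of row 1, so it is appended to row 1. The new tableau is [[1, 2, 3, 5], [4], [6]].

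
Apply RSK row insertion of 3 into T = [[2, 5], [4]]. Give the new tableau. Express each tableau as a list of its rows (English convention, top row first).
[[2, 3], [4, 5]]

In row 1, 3 replaces 5 (the leftmost entry greater than 3); 5 is bumped to row 2. 5 is appended to row 2. The new tableau is [[2, 3], [4, 5]].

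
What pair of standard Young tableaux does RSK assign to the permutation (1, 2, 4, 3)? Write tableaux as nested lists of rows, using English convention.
Insert each entry of the permutation into P by Schensted row insertion, recording in Q the position of each new cell.

Insert 1: appended to row 1. P = [[1]].
Insert 2: appended to row 1. P = [[1, 2]].
Insert 4: appended to row 1. P = [[1, 2, 4]].
Insert 3: 3 bumps 4 from row 1; 4 starts row 2. P = [[1, 2, 3], [4]].

So P = [[1, 2, 3], [4]], Q = [[1, 2, 3], [4]].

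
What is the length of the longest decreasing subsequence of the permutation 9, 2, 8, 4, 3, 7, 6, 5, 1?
6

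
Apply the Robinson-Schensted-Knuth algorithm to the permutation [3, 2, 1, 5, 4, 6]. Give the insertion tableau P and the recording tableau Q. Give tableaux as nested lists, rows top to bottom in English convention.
P = [[1, 4, 6], [2, 5], [3]], Q = [[1, 4, 6], [2, 5], [3]]

Insert each entry of the permutation into P by Schensted row insertion, recording in Q the position of each new cell.

Insert 3: appended to row 1. P = [[3]].
Insert 2: 2 bumps 3 from row 1; 3 starts row 2. P = [[2], [3]].
Insert 1: 1 bumps 2 from row 1; 2 bumps 3 from row 2; 3 starts row 3. P = [[1], [2], [3]].
Insert 5: appended to row 1. P = [[1, 5], [2], [3]].
Insert 4: 4 bumps 5 from row 1; 5 appends to row 2. P = [[1, 4], [2, 5], [3]].
Insert 6: appended to row 1. P = [[1, 4, 6], [2, 5], [3]].

So P = [[1, 4, 6], [2, 5], [3]], Q = [[1, 4, 6], [2, 5], [3]].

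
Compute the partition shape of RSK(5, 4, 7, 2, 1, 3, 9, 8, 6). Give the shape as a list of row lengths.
[3, 3, 2, 1]

Row-insert each entry into an empty tableau.

After inserting 5: P = [[5]].
After inserting 4: P = [[4], [5]].
After inserting 7: P = [[4, 7], [5]].
After inserting 2: P = [[2, 7], [4], [5]].
After inserting 1: P = [[1, 7], [2], [4], [5]].
After inserting 3: P = [[1, 3], [2, 7], [4], [5]].
After inserting 9: P = [[1, 3, 9], [2, 7], [4], [5]].
After inserting 8: P = [[1, 3, 8], [2, 7, 9], [4], [5]].
After inserting 6: P = [[1, 3, 6], [2, 7, 8], [4, 9], [5]].

The final insertion tableau P = [[1, 3, 6], [2, 7, 8], [4, 9], [5]] has shape [3, 3, 2, 1].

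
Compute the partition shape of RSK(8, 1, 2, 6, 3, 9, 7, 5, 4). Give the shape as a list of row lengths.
[4, 2, 2, 1]

Row-insert each entry into an empty tableau.

After inserting 8: P = [[8]].
After inserting 1: P = [[1], [8]].
After inserting 2: P = [[1, 2], [8]].
After inserting 6: P = [[1, 2, 6], [8]].
After inserting 3: P = [[1, 2, 3], [6], [8]].
After inserting 9: P = [[1, 2, 3, 9], [6], [8]].
After inserting 7: P = [[1, 2, 3, 7], [6, 9], [8]].
After inserting 5: P = [[1, 2, 3, 5], [6, 7], [8, 9]].
After inserting 4: P = [[1, 2, 3, 4], [5, 7], [6, 9], [8]].

The final insertion tableau P = [[1, 2, 3, 4], [5, 7], [6, 9], [8]] has shape [4, 2, 2, 1].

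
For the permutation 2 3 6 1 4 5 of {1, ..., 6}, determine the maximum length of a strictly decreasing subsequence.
2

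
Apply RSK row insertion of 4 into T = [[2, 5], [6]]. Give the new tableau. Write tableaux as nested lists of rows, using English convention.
In row 1, 4 replaces 5 (the leftmost entry greater than 4); 5 is bumped to row 2. In row 2, 5 replaces 6 (the leftmost entry greater than 5); 6 is bumped to row 3. 6 starts a new row 3. The new tableau is [[2, 4], [5], [6]].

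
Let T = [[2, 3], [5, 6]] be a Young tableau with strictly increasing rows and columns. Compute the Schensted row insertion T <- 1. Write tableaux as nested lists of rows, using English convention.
In row 1, 1 replaces 2 (the leftmost entry greater than 1); 2 is bumped to row 2. In row 2, 2 replaces 5 (the leftmost entry greater than 2); 5 is bumped to row 3. 5 starts a new row 3. The new tableau is [[1, 3], [2, 6], [5]].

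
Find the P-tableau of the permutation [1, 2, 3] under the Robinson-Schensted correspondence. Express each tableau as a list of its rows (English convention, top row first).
After inserting 1: P = [[1]].
After inserting 2: P = [[1, 2]].
After inserting 3: P = [[1, 2, 3]].

So P = [[1, 2, 3]].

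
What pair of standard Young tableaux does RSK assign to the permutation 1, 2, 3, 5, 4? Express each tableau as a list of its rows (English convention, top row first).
P = [[1, 2, 3, 4], [5]], Q = [[1, 2, 3, 4], [5]]

Insert each entry of the permutation into P by Schensted row insertion, recording in Q the position of each new cell.

After inserting 1: P = [[1]].
After inserting 2: P = [[1, 2]].
After inserting 3: P = [[1, 2, 3]].
After inserting 5: P = [[1, 2, 3, 5]].
After inserting 4: P = [[1, 2, 3, 4], [5]].

So P = [[1, 2, 3, 4], [5]], Q = [[1, 2, 3, 4], [5]].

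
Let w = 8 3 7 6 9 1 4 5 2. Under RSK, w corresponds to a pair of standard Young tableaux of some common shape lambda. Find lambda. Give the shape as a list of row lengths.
[3, 3, 1, 1, 1]

Row-insert each entry into an empty tableau.

After inserting 8: P = [[8]].
After inserting 3: P = [[3], [8]].
After inserting 7: P = [[3, 7], [8]].
After inserting 6: P = [[3, 6], [7], [8]].
After inserting 9: P = [[3, 6, 9], [7], [8]].
After inserting 1: P = [[1, 6, 9], [3], [7], [8]].
After inserting 4: P = [[1, 4, 9], [3, 6], [7], [8]].
After inserting 5: P = [[1, 4, 5], [3, 6, 9], [7], [8]].
After inserting 2: P = [[1, 2, 5], [3, 4, 9], [6], [7], [8]].

The final insertion tableau P = [[1, 2, 5], [3, 4, 9], [6], [7], [8]] has shape [3, 3, 1, 1, 1].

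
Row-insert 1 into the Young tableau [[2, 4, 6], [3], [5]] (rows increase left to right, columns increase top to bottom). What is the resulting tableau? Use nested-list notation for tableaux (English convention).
In row 1, 1 replaces 2 (the leftmost entry greater than 1); 2 is bumped to row 2. In row 2, 2 replaces 3 (the leftmost entry greater than 2); 3 is bumped to row 3. In row 3, 3 replaces 5 (the leftmost entry greater than 3); 5 is bumped to row 4. 5 starts a new row 4. The new tableau is [[1, 4, 6], [2], [3], [5]].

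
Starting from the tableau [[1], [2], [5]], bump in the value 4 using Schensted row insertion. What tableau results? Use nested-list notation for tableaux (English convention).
[[1, 4], [2], [5]]

4 is larger than every entry of row 1, so it is appended to row 1. The new tableau is [[1, 4], [2], [5]].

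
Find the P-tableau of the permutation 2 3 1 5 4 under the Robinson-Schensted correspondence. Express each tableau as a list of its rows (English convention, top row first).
P = [[1, 3, 4], [2, 5]]

After inserting 2: P = [[2]].
After inserting 3: P = [[2, 3]].
After inserting 1: P = [[1, 3], [2]].
After inserting 5: P = [[1, 3, 5], [2]].
After inserting 4: P = [[1, 3, 4], [2, 5]].

So P = [[1, 3, 4], [2, 5]].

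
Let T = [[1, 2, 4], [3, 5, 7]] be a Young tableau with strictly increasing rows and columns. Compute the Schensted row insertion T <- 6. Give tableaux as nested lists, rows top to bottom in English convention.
6 is larger than every entry of row 1, so it is appended to row 1. The new tableau is [[1, 2, 4, 6], [3, 5, 7]].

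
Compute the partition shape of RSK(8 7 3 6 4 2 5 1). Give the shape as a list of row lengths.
Row-insert each entry into an empty tableau.

After inserting 8: P = [[8]].
After inserting 7: P = [[7], [8]].
After inserting 3: P = [[3], [7], [8]].
After inserting 6: P = [[3, 6], [7], [8]].
After inserting 4: P = [[3, 4], [6], [7], [8]].
After inserting 2: P = [[2, 4], [3], [6], [7], [8]].
After inserting 5: P = [[2, 4, 5], [3], [6], [7], [8]].
After inserting 1: P = [[1, 4, 5], [2], [3], [6], [7], [8]].

The final insertion tableau P = [[1, 4, 5], [2], [3], [6], [7], [8]] has shape [3, 1, 1, 1, 1, 1].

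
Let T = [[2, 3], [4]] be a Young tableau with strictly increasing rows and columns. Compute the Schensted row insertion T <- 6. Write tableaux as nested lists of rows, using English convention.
6 is larger than every entry of row 1, so it is appended to row 1. The new tableau is [[2, 3, 6], [4]].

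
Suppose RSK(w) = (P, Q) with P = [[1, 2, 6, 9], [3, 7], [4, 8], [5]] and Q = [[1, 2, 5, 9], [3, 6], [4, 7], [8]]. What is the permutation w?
1 5 4 3 8 7 6 2 9

Reverse RSK: for i = n, n-1, ..., 1, locate i in Q, remove the corresponding corner cell from P, and reverse-bump its entry up through P; the value ejected from row 1 is w(i).

So w = 1 5 4 3 8 7 6 2 9.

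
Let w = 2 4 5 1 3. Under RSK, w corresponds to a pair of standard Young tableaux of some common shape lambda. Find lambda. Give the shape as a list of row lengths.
Row-insert each entry into an empty tableau.

After inserting 2: P = [[2]].
After inserting 4: P = [[2, 4]].
After inserting 5: P = [[2, 4, 5]].
After inserting 1: P = [[1, 4, 5], [2]].
After inserting 3: P = [[1, 3, 5], [2, 4]].

The final insertion tableau P = [[1, 3, 5], [2, 4]] has shape [3, 2].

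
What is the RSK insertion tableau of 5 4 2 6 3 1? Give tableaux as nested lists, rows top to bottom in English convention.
Insert 5: appended to row 1. P = [[5]].
Insert 4: 4 bumps 5 from row 1; 5 starts row 2. P = [[4], [5]].
Insert 2: 2 bumps 4 from row 1; 4 bumps 5 from row 2; 5 starts row 3. P = [[2], [4], [5]].
Insert 6: appended to row 1. P = [[2, 6], [4], [5]].
Insert 3: 3 bumps 6 from row 1; 6 appends to row 2. P = [[2, 3], [4, 6], [5]].
Insert 1: 1 bumps 2 from row 1; 2 bumps 4 from row 2; 4 bumps 5 from row 3; 5 starts row 4. P = [[1, 3], [2, 6], [4], [5]].

So P = [[1, 3], [2, 6], [4], [5]].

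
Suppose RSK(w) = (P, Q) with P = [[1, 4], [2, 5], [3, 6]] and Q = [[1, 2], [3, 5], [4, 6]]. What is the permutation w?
Reverse the RSK construction: for i from n down to 1, find the cell of Q containing i, remove the entry at that cell from P, and reverse-bump it up through P; the value ejected from row 1 is w(i).

Step i=6: Q has 6 at row 3, column 2; remove 6 from row 3 of P and reverse-bump: 6 enters row 2 and ejects 5; 5 enters row 1 and ejects 4. So w(6) = 4. P is now [[1, 5], [2, 6], [3]].
Step i=5: Q has 5 at row 2, column 2; remove 6 from row 2 of P and reverse-bump: 6 enters row 1 and ejects 5. So w(5) = 5. P is now [[1, 6], [2], [3]].
Step i=4: Q has 4 at row 3, column 1; remove 3 from row 3 of P and reverse-bump: 3 enters row 2 and ejects 2; 2 enters row 1 and ejects 1. So w(4) = 1. P is now [[2, 6], [3]].
Step i=3: Q has 3 at row 2, column 1; remove 3 from row 2 of P and reverse-bump: 3 enters row 1 and ejects 2. So w(3) = 2. P is now [[3, 6]].
Step i=2: Q has 2 at row 1, column 2; remove that cell from P, ejecting 6. So w(2) = 6. P is now [[3]].
Step i=1: Q has 1 at row 1, column 1; remove that cell from P, ejecting 3. So w(1) = 3. P is now [].

So w = 3 6 2 1 5 4.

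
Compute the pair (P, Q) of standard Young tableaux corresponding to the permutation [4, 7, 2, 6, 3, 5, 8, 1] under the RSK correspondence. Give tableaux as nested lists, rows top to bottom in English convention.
Insert each entry of the permutation into P by Schensted row insertion, recording in Q the position of each new cell.

Insert 4: appended to row 1. P = [[4]], Q = [[1]].
Insert 7: appended to row 1. P = [[4, 7]], Q = [[1, 2]].
Insert 2: 2 bumps 4 from row 1; 4 starts row 2. P = [[2, 7], [4]], Q = [[1, 2], [3]].
Insert 6: 6 bumps 7 from row 1; 7 appends to row 2. P = [[2, 6], [4, 7]], Q = [[1, 2], [3, 4]].
Insert 3: 3 bumps 6 from row 1; 6 bumps 7 from row 2; 7 starts row 3. P = [[2, 3], [4, 6], [7]], Q = [[1, 2], [3, 4], [5]].
Insert 5: appended to row 1. P = [[2, 3, 5], [4, 6], [7]], Q = [[1, 2, 6], [3, 4], [5]].
Insert 8: appended to row 1. P = [[2, 3, 5, 8], [4, 6], [7]], Q = [[1, 2, 6, 7], [3, 4], [5]].
Insert 1: 1 bumps 2 from row 1; 2 bumps 4 from row 2; 4 bumps 7 from row 3; 7 starts row 4. P = [[1, 3, 5, 8], [2, 6], [4], [7]], Q = [[1, 2, 6, 7], [3, 4], [5], [8]].

So P = [[1, 3, 5, 8], [2, 6], [4], [7]], Q = [[1, 2, 6, 7], [3, 4], [5], [8]].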